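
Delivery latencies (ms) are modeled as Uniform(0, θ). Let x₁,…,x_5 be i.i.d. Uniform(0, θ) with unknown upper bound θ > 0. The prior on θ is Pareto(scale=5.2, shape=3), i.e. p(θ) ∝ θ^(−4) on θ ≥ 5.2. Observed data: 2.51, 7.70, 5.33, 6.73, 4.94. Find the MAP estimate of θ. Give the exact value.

The Uniform(0, θ) likelihood is θ^(−n) for θ ≥ max(xᵢ), zero otherwise. Here max(xᵢ) = 7.70.
Posterior ∝ θ^(−4) · θ^(−5) = θ^(−9) on θ ≥ max(5.2, 7.70) = 7.70.
This density is strictly decreasing in θ, so the posterior mode lies at the lower boundary of the support.

θ̂_MAP = 7.70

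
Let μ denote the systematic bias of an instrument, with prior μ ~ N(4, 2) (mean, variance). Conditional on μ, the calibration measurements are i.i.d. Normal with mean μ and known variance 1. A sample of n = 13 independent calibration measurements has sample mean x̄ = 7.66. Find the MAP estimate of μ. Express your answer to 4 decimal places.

μ̂_MAP = 7.5244

n = 13, x̄ = 7.66.
For a Normal prior and Normal likelihood with known variance, the posterior is Normal; its mode equals its mean, the precision-weighted average.
Prior precision 1/σ₀² = 1/2 = 0.5; data precision n/σ² = 13/1 = 13.
μ̂ = (0.5·4 + 13·7.66) / (0.5 + 13) = 101.58/13.5 = 1693/225 ≈ 7.5244.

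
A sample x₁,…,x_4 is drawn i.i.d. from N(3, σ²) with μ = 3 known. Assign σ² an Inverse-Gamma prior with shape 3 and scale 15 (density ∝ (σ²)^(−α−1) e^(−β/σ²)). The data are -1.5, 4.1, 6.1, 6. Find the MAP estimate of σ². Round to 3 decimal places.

σ̂²_MAP = 5.839

Sum of squared deviations about the known mean: SS = (-1.5−3)² + (4.1−3)² + (6.1−3)² + (6−3)² = 40.07.
The Normal likelihood contributes (σ²)^(−n/2) exp(−SS/(2σ²)), so the posterior is Inverse-Gamma(α + n/2, β + SS/2) = Inverse-Gamma(5, 35.035).
The mode of Inverse-Gamma(a, b) is b/(a+1) = 35.035/6 ≈ 5.839.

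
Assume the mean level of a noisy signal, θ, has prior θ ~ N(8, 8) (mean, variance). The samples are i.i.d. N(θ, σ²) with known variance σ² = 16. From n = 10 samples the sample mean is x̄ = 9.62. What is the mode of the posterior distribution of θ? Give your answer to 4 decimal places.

n = 10, x̄ = 9.62.
For a Normal prior and Normal likelihood with known variance, the posterior is Normal; its mode equals its mean, the precision-weighted average.
Prior precision 1/σ₀² = 1/8 = 0.125; data precision n/σ² = 10/16 = 0.625.
θ̂ = (0.125·8 + 0.625·9.62) / (0.125 + 0.625) = 7.0125/0.75 = 9.3500.

θ̂_MAP = 9.3500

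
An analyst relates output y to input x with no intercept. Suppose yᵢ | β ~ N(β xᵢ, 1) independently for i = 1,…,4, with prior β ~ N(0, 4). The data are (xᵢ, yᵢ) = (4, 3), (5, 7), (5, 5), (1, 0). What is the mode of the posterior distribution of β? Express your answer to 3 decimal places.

log p(β | y) = −Σ(yᵢ − βxᵢ)²/(2·1) − β²/(2·4) + const.
Setting the derivative to zero: Σxᵢ(yᵢ − βxᵢ)/1 − β/4 = 0, so β = Σxᵢyᵢ / (Σxᵢ² + σ²/τ²).
Σxᵢyᵢ = 4·3 + 5·7 + 5·5 + 1·0 = 72; Σxᵢ² = 67; σ²/τ² = 0.25.
β̂_MAP = 72 / (67 + 0.25) = 72/67.25 ≈ 1.071.

β̂_MAP = 1.071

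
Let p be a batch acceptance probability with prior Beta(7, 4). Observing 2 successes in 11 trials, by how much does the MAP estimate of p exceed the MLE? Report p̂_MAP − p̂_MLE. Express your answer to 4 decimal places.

MAP − MLE = 0.2182

Posterior is Beta(9, 13); MAP = (9−1)/(22−2) = 8/20 ≈ 0.40000.
MLE ignores the prior: p̂_MLE = k/n = 2/11 ≈ 0.18182.
Difference = 8/20 − 2/11 = 12/55 ≈ 0.2182.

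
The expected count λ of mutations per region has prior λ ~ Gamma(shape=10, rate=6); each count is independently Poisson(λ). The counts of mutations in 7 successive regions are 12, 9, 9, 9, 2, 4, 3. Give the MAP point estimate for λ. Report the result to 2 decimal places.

Σxᵢ = 12+9+9+9+2+4+3 = 48, with n = 7.
Posterior ∝ λ^9e^(−6λ) · λ^48e^(−7λ) = λ^57e^(−13λ), i.e. Gamma(shape=58, rate=13).
The mode of a Gamma(a, b) with a ≥ 1 (shape–rate) is (a−1)/b = 57/13 ≈ 4.38.

λ̂_MAP = 4.38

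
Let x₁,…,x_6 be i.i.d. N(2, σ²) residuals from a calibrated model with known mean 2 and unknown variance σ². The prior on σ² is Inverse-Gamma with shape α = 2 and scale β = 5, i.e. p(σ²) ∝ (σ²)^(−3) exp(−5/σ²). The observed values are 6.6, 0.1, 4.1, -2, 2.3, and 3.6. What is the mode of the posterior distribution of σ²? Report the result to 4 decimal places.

σ̂²_MAP = 4.8192

Sum of squared deviations about the known mean: SS = (6.6−2)² + (0.1−2)² + (4.1−2)² + (-2−2)² + (2.3−2)² + (3.6−2)² = 47.83.
The Normal likelihood contributes (σ²)^(−n/2) exp(−SS/(2σ²)), so the posterior is Inverse-Gamma(α + n/2, β + SS/2) = Inverse-Gamma(5, 28.915).
The mode of Inverse-Gamma(a, b) is b/(a+1) = 28.915/6 ≈ 4.8192.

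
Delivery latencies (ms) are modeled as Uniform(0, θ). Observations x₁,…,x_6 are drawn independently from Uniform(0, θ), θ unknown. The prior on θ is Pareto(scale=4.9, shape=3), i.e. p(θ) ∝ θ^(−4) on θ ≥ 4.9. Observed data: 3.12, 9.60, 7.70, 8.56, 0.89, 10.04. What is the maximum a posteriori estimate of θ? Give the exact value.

θ̂_MAP = 10.04

The Uniform(0, θ) likelihood is θ^(−n) for θ ≥ max(xᵢ), zero otherwise. Here max(xᵢ) = 10.04.
Posterior ∝ θ^(−4) · θ^(−6) = θ^(−10) on θ ≥ max(4.9, 10.04) = 10.04.
This density is strictly decreasing in θ, so the posterior mode lies at the lower boundary of the support.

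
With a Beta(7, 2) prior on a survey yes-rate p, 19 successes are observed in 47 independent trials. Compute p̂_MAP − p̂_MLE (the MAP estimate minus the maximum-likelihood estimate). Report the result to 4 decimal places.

Posterior is Beta(26, 30); MAP = (26−1)/(56−2) = 25/54 ≈ 0.46296.
MLE ignores the prior: p̂_MLE = k/n = 19/47 ≈ 0.40426.
Difference = 25/54 − 19/47 = 149/2538 ≈ 0.0587.

MAP − MLE = 0.0587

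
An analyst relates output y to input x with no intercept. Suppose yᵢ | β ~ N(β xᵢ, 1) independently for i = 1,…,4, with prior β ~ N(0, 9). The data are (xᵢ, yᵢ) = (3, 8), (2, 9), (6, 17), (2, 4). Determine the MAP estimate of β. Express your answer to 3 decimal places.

β̂_MAP = 2.862

log p(β | y) = −Σ(yᵢ − βxᵢ)²/(2·1) − β²/(2·9) + const.
Setting the derivative to zero: Σxᵢ(yᵢ − βxᵢ)/1 − β/9 = 0, so β = Σxᵢyᵢ / (Σxᵢ² + σ²/τ²).
Σxᵢyᵢ = 3·8 + 2·9 + 6·17 + 2·4 = 152; Σxᵢ² = 53; σ²/τ² = 1/9.
β̂_MAP = 152 / (53 + 1/9) = 152/(478/9) = 684/239 ≈ 2.862.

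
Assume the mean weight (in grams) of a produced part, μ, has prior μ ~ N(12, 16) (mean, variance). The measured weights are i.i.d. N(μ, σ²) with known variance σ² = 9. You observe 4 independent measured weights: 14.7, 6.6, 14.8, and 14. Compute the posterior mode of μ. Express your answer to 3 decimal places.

n = 4; x̄ = (14.7 + 6.6 + 14.8 + 14)/4 = 50.1/4 = 12.525.
For a Normal prior and Normal likelihood with known variance, the posterior is Normal; its mode equals its mean, the precision-weighted average.
Prior precision 1/σ₀² = 1/16 = 0.0625; data precision n/σ² = 4/9.
μ̂ = (0.0625·12 + (4/9)·12.525) / (0.0625 + 4/9) = (379/60)/(73/144) = 4548/365 ≈ 12.460.

μ̂_MAP = 12.460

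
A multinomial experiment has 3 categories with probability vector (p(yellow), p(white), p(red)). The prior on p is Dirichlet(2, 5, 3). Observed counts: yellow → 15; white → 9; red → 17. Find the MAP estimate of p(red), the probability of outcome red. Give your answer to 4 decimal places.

The posterior is Dirichlet(αᵢ + nᵢ) = Dirichlet(17, 14, 20).
For a Dirichlet(a₁,…,a_K) with all aᵢ > 1, the mode has j-th component (aⱼ − 1)/(Σaᵢ − K).
Here Σaᵢ = 51 and K = 3, so p(red) = (20 − 1)/(51 − 3) = 19/48 ≈ 0.3958.

MAP estimate of p(red) = 0.3958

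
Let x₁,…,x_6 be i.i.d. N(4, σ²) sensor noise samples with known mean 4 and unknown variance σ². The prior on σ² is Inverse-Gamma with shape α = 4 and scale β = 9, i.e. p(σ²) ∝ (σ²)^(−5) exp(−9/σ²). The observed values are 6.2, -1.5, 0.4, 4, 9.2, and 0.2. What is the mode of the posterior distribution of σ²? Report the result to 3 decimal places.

Sum of squared deviations about the known mean: SS = (6.2−4)² + (-1.5−4)² + (0.4−4)² + (4−4)² + (9.2−4)² + (0.2−4)² = 89.53.
The Normal likelihood contributes (σ²)^(−n/2) exp(−SS/(2σ²)), so the posterior is Inverse-Gamma(α + n/2, β + SS/2) = Inverse-Gamma(7, 53.765).
The mode of Inverse-Gamma(a, b) is b/(a+1) = 53.765/8 ≈ 6.721.

σ̂²_MAP = 6.721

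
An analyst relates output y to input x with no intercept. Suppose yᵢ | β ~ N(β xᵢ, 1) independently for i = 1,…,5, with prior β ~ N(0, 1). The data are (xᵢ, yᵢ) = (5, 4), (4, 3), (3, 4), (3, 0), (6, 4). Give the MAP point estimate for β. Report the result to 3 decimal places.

log p(β | y) = −Σ(yᵢ − βxᵢ)²/(2·1) − β²/(2·1) + const.
Setting the derivative to zero: Σxᵢ(yᵢ − βxᵢ)/1 − β/1 = 0, so β = Σxᵢyᵢ / (Σxᵢ² + σ²/τ²).
Σxᵢyᵢ = 5·4 + 4·3 + 3·4 + 3·0 + 6·4 = 68; Σxᵢ² = 95; σ²/τ² = 1.
β̂_MAP = 68 / (95 + 1) = 68/96 ≈ 0.708.

β̂_MAP = 0.708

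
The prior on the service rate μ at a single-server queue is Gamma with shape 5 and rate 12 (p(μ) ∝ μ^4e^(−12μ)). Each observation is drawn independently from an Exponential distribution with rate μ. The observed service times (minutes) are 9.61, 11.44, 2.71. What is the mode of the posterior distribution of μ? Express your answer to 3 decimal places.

μ̂_MAP = 0.196

The Exponential(rate=μ) likelihood is ∝ μ^n e^(−μΣtᵢ). Here n = 3 and Σtᵢ = 9.61 + 11.44 + 2.71 = 23.76.
Posterior ∝ μ^4e^(−12μ) · μ^3e^(−23.76μ) = μ^7e^(−35.76μ), i.e. Gamma(8, 35.76).
Mode = (a−1)/b = 7/35.76 ≈ 0.196.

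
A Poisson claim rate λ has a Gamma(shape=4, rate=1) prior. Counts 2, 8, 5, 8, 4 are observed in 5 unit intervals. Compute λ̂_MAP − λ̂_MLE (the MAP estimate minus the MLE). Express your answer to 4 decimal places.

MAP − MLE = -0.4000

Σxᵢ = 27. Posterior is Gamma(31, 6); MAP = (31−1)/6 = 30/6 ≈ 5.00000.
MLE = x̄ = 27/5 ≈ 5.40000.
Difference = 30/6 − 27/5 = -2/5 ≈ -0.4000.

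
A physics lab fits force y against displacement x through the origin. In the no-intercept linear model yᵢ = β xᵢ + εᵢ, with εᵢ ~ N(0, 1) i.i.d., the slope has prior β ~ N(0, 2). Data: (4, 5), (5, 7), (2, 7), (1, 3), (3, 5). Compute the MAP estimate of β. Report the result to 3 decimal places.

log p(β | y) = −Σ(yᵢ − βxᵢ)²/(2·1) − β²/(2·2) + const.
Setting the derivative to zero: Σxᵢ(yᵢ − βxᵢ)/1 − β/2 = 0, so β = Σxᵢyᵢ / (Σxᵢ² + σ²/τ²).
Σxᵢyᵢ = 4·5 + 5·7 + 2·7 + 1·3 + 3·5 = 87; Σxᵢ² = 55; σ²/τ² = 0.5.
β̂_MAP = 87 / (55 + 0.5) = 87/55.5 ≈ 1.568.

β̂_MAP = 1.568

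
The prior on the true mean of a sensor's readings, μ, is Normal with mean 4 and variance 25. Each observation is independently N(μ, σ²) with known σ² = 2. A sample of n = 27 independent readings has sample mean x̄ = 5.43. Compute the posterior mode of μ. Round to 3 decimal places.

n = 27, x̄ = 5.43.
For a Normal prior and Normal likelihood with known variance, the posterior is Normal; its mode equals its mean, the precision-weighted average.
Prior precision 1/σ₀² = 1/25 = 0.04; data precision n/σ² = 27/2 = 13.5.
μ̂ = (0.04·4 + 13.5·5.43) / (0.04 + 13.5) = 73.465/13.54 = 14693/2708 ≈ 5.426.

μ̂_MAP = 5.426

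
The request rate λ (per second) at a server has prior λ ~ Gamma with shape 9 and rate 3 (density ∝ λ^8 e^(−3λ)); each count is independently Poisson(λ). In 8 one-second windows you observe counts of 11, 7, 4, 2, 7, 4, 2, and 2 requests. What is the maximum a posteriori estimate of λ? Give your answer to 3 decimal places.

Σxᵢ = 11+7+4+2+7+4+2+2 = 39, with n = 8.
Posterior ∝ λ^8e^(−3λ) · λ^39e^(−8λ) = λ^47e^(−11λ), i.e. Gamma(shape=48, rate=11).
The mode of a Gamma(a, b) with a ≥ 1 (shape–rate) is (a−1)/b = 47/11 ≈ 4.273.

λ̂_MAP = 4.273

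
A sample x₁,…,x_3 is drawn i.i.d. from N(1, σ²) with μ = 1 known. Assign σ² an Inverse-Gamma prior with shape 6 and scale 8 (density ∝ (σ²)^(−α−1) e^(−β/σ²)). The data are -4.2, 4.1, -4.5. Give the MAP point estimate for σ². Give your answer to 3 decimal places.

σ̂²_MAP = 4.876

Sum of squared deviations about the known mean: SS = (-4.2−1)² + (4.1−1)² + (-4.5−1)² = 66.9.
The Normal likelihood contributes (σ²)^(−n/2) exp(−SS/(2σ²)), so the posterior is Inverse-Gamma(α + n/2, β + SS/2) = Inverse-Gamma(7.5, 41.45).
The mode of Inverse-Gamma(a, b) is b/(a+1) = 41.45/8.5 ≈ 4.876.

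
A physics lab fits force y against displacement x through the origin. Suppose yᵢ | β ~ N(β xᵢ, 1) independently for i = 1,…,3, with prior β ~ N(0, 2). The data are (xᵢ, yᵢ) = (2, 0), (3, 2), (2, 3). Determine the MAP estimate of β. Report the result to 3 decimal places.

β̂_MAP = 0.686

log p(β | y) = −Σ(yᵢ − βxᵢ)²/(2·1) − β²/(2·2) + const.
Setting the derivative to zero: Σxᵢ(yᵢ − βxᵢ)/1 − β/2 = 0, so β = Σxᵢyᵢ / (Σxᵢ² + σ²/τ²).
Σxᵢyᵢ = 2·0 + 3·2 + 2·3 = 12; Σxᵢ² = 17; σ²/τ² = 0.5.
β̂_MAP = 12 / (17 + 0.5) = 12/17.5 ≈ 0.686.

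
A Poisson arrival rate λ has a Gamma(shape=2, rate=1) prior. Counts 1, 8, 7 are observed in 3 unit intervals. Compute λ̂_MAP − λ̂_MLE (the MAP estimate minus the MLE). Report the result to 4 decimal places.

Σxᵢ = 16. Posterior is Gamma(18, 4); MAP = (18−1)/4 = 17/4 ≈ 4.25000.
MLE = x̄ = 16/3 ≈ 5.33333.
Difference = 17/4 − 16/3 = -13/12 ≈ -1.0833.

MAP − MLE = -1.0833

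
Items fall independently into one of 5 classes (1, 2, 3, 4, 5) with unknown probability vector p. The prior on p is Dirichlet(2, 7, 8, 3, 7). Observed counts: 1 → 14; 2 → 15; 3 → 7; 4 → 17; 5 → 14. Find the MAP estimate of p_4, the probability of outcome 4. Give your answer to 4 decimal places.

The posterior is Dirichlet(αᵢ + nᵢ) = Dirichlet(16, 22, 15, 20, 21).
For a Dirichlet(a₁,…,a_K) with all aᵢ > 1, the mode has j-th component (aⱼ − 1)/(Σaᵢ − K).
Here Σaᵢ = 94 and K = 5, so p_4 = (20 − 1)/(94 − 5) = 19/89 ≈ 0.2135.

MAP estimate: 0.2135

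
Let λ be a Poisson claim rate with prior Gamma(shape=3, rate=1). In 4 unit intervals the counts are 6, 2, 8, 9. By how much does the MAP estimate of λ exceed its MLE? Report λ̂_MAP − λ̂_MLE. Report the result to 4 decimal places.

MAP − MLE = -0.8500

Σxᵢ = 25. Posterior is Gamma(28, 5); MAP = (28−1)/5 = 27/5 ≈ 5.40000.
MLE = x̄ = 25/4 ≈ 6.25000.
Difference = 27/5 − 25/4 = -17/20 ≈ -0.8500.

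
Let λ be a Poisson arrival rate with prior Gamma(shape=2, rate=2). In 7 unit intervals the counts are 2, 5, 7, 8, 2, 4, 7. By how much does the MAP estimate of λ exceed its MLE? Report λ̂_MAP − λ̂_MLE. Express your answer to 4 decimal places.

Σxᵢ = 35. Posterior is Gamma(37, 9); MAP = (37−1)/9 = 36/9 ≈ 4.00000.
MLE = x̄ = 35/7 ≈ 5.00000.
Difference = 36/9 − 35/7 = -1 ≈ -1.0000.

MAP − MLE = -1.0000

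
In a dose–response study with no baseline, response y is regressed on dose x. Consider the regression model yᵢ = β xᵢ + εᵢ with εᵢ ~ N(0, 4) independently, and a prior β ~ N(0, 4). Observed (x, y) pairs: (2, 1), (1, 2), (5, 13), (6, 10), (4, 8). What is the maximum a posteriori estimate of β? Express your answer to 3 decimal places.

log p(β | y) = −Σ(yᵢ − βxᵢ)²/(2·4) − β²/(2·4) + const.
Setting the derivative to zero: Σxᵢ(yᵢ − βxᵢ)/4 − β/4 = 0, so β = Σxᵢyᵢ / (Σxᵢ² + σ²/τ²).
Σxᵢyᵢ = 2·1 + 1·2 + 5·13 + 6·10 + 4·8 = 161; Σxᵢ² = 82; σ²/τ² = 1.
β̂_MAP = 161 / (82 + 1) = 161/83 ≈ 1.940.

β̂_MAP = 1.940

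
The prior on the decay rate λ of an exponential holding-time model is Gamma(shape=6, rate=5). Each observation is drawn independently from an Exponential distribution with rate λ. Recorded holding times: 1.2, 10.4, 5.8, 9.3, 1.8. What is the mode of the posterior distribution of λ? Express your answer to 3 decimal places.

The Exponential(rate=λ) likelihood is ∝ λ^n e^(−λΣtᵢ). Here n = 5 and Σtᵢ = 1.2 + 10.4 + 5.8 + 9.3 + 1.8 = 28.5.
Posterior ∝ λ^5e^(−5λ) · λ^5e^(−28.5λ) = λ^10e^(−33.5λ), i.e. Gamma(11, 33.5).
Mode = (a−1)/b = 10/33.5 ≈ 0.299.

λ̂_MAP = 0.299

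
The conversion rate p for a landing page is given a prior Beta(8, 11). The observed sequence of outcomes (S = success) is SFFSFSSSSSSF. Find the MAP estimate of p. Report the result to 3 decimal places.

p̂_MAP = 0.517

Prior: Beta(8, 11).
Data: 8 successes in 12 trials (from the sequence). The binomial likelihood contributes p^8(1−p)^4, so the posterior is Beta(8+8, 11+4) = Beta(16, 15).
For Beta(a, b) with a, b > 1 the mode is (a−1)/(a+b−2) = 15/29 ≈ 0.517.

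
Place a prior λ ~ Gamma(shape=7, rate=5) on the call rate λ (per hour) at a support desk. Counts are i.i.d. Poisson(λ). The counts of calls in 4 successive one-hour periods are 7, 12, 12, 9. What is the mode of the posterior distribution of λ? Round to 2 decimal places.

Σxᵢ = 7+12+12+9 = 40, with n = 4.
Posterior ∝ λ^6e^(−5λ) · λ^40e^(−4λ) = λ^46e^(−9λ), i.e. Gamma(shape=47, rate=9).
The mode of a Gamma(a, b) with a ≥ 1 (shape–rate) is (a−1)/b = 46/9 ≈ 5.11.

λ̂_MAP = 5.11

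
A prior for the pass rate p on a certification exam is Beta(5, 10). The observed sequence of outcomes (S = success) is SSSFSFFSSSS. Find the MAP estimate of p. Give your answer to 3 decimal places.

Prior: Beta(5, 10).
Data: 8 successes in 11 trials (from the sequence). The binomial likelihood contributes p^8(1−p)^3, so the posterior is Beta(5+8, 10+3) = Beta(13, 13).
For Beta(a, b) with a, b > 1 the mode is (a−1)/(a+b−2) = 12/24 ≈ 0.500.

p̂_MAP = 0.500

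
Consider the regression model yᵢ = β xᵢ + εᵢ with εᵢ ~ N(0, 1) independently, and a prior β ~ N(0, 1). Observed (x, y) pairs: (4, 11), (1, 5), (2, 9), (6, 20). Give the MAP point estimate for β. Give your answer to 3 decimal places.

log p(β | y) = −Σ(yᵢ − βxᵢ)²/(2·1) − β²/(2·1) + const.
Setting the derivative to zero: Σxᵢ(yᵢ − βxᵢ)/1 − β/1 = 0, so β = Σxᵢyᵢ / (Σxᵢ² + σ²/τ²).
Σxᵢyᵢ = 4·11 + 1·5 + 2·9 + 6·20 = 187; Σxᵢ² = 57; σ²/τ² = 1.
β̂_MAP = 187 / (57 + 1) = 187/58 ≈ 3.224.

β̂_MAP = 3.224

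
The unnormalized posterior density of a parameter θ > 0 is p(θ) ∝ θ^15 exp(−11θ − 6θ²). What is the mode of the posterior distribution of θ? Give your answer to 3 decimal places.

θ̂_MAP = 0.750

ℓ'(θ) = 15/θ − 11 − 12θ. Setting this to zero and multiplying by θ: 12θ² + 11θ − 15 = 0.
θ = (−11 + √(11² + 4·12·15)) / (2·12) = (−11 + √841) / 24 = (−11 + 29)/24 = 3/4.
ℓ''(θ) = −15/θ² − 12 < 0, confirming a maximum.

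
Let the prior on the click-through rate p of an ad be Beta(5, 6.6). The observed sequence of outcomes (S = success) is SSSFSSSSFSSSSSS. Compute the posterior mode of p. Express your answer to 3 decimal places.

Prior: Beta(5, 6.6).
Data: 13 successes in 15 trials (from the sequence). The binomial likelihood contributes p^13(1−p)^2, so the posterior is Beta(5+13, 6.6+2) = Beta(18, 8.6).
For Beta(a, b) with a, b > 1 the mode is (a−1)/(a+b−2) = 17/24.6 ≈ 0.691.

p̂_MAP = 0.691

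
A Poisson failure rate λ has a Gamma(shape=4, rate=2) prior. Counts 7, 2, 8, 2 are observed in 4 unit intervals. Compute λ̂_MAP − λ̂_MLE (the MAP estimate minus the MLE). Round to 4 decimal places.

Σxᵢ = 19. Posterior is Gamma(23, 6); MAP = (23−1)/6 = 22/6 ≈ 3.66667.
MLE = x̄ = 19/4 ≈ 4.75000.
Difference = 22/6 − 19/4 = -13/12 ≈ -1.0833.

MAP − MLE = -1.0833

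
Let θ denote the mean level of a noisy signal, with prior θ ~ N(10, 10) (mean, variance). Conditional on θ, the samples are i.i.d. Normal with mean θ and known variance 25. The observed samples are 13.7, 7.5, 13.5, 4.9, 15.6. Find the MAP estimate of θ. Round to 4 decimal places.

n = 5; x̄ = (13.7 + 7.5 + 13.5 + 4.9 + 15.6)/5 = 55.2/5 = 11.04.
For a Normal prior and Normal likelihood with known variance, the posterior is Normal; its mode equals its mean, the precision-weighted average.
Prior precision 1/σ₀² = 1/10 = 0.1; data precision n/σ² = 5/25 = 0.2.
θ̂ = (0.1·10 + 0.2·11.04) / (0.1 + 0.2) = 3.208/0.3 = 802/75 ≈ 10.6933.

θ̂_MAP = 10.6933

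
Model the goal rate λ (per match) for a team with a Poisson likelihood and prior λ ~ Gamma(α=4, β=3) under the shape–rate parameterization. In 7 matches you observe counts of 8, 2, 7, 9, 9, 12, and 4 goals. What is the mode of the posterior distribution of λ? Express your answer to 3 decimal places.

λ̂_MAP = 5.400

Σxᵢ = 8+2+7+9+9+12+4 = 51, with n = 7.
Posterior ∝ λ^3e^(−3λ) · λ^51e^(−7λ) = λ^54e^(−10λ), i.e. Gamma(shape=55, rate=10).
The mode of a Gamma(a, b) with a ≥ 1 (shape–rate) is (a−1)/b = 54/10 ≈ 5.400.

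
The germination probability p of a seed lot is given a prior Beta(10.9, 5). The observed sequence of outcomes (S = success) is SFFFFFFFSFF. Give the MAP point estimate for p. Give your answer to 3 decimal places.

Prior: Beta(10.9, 5).
Data: 2 successes in 11 trials (from the sequence). The binomial likelihood contributes p^2(1−p)^9, so the posterior is Beta(10.9+2, 5+9) = Beta(12.9, 14).
For Beta(a, b) with a, b > 1 the mode is (a−1)/(a+b−2) = 11.9/24.9 ≈ 0.478.

p̂_MAP = 0.478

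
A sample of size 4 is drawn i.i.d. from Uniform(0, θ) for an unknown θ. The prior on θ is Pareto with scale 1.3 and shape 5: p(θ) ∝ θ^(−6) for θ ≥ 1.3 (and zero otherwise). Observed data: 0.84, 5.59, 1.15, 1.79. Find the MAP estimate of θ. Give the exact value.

The Uniform(0, θ) likelihood is θ^(−n) for θ ≥ max(xᵢ), zero otherwise. Here max(xᵢ) = 5.59.
Posterior ∝ θ^(−6) · θ^(−4) = θ^(−10) on θ ≥ max(1.3, 5.59) = 5.59.
This density is strictly decreasing in θ, so the posterior mode lies at the lower boundary of the support.

θ̂_MAP = 5.59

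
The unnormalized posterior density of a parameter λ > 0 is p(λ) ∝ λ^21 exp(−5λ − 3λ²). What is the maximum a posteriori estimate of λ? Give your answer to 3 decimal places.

ℓ'(λ) = 21/λ − 5 − 6λ. Setting this to zero and multiplying by λ: 6λ² + 5λ − 21 = 0.
λ = (−5 + √(5² + 4·6·21)) / (2·6) = (−5 + √529) / 12 = (−5 + 23)/12 = 3/2.
ℓ''(λ) = −21/λ² − 6 < 0, confirming a maximum.

λ̂_MAP = 1.500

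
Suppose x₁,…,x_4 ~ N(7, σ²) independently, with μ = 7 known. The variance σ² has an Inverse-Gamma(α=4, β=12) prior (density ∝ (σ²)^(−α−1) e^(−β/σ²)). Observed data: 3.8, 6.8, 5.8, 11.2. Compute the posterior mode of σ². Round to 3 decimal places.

σ̂²_MAP = 3.811

Sum of squared deviations about the known mean: SS = (3.8−7)² + (6.8−7)² + (5.8−7)² + (11.2−7)² = 29.36.
The Normal likelihood contributes (σ²)^(−n/2) exp(−SS/(2σ²)), so the posterior is Inverse-Gamma(α + n/2, β + SS/2) = Inverse-Gamma(6, 26.68).
The mode of Inverse-Gamma(a, b) is b/(a+1) = 26.68/7 ≈ 3.811.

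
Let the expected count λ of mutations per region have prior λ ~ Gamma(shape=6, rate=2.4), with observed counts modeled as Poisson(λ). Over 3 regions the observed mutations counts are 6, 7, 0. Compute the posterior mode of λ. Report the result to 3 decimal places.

Σxᵢ = 6+7+0 = 13, with n = 3.
Posterior ∝ λ^5e^(−2.4λ) · λ^13e^(−3λ) = λ^18e^(−5.4λ), i.e. Gamma(shape=19, rate=5.4).
The mode of a Gamma(a, b) with a ≥ 1 (shape–rate) is (a−1)/b = 18/5.4 ≈ 3.333.

λ̂_MAP = 3.333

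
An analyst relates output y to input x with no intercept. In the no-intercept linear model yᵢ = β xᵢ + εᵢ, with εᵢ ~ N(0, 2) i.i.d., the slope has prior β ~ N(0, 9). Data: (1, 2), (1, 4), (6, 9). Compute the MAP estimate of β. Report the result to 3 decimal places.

β̂_MAP = 1.570

log p(β | y) = −Σ(yᵢ − βxᵢ)²/(2·2) − β²/(2·9) + const.
Setting the derivative to zero: Σxᵢ(yᵢ − βxᵢ)/2 − β/9 = 0, so β = Σxᵢyᵢ / (Σxᵢ² + σ²/τ²).
Σxᵢyᵢ = 1·2 + 1·4 + 6·9 = 60; Σxᵢ² = 38; σ²/τ² = 2/9.
β̂_MAP = 60 / (38 + 2/9) = 60/(344/9) = 135/86 ≈ 1.570.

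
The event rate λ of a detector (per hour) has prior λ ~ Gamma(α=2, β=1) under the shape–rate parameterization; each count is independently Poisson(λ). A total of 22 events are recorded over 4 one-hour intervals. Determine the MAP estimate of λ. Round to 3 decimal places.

λ̂_MAP = 4.600

Σxᵢ = 22, n = 4.
Posterior ∝ λe^(−1λ) · λ^22e^(−4λ) = λ^23e^(−5λ), i.e. Gamma(shape=24, rate=5).
The mode of a Gamma(a, b) with a ≥ 1 (shape–rate) is (a−1)/b = 23/5 ≈ 4.600.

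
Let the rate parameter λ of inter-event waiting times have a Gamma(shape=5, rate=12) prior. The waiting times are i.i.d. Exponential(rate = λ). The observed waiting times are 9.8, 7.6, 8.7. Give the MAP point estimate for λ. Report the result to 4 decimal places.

The Exponential(rate=λ) likelihood is ∝ λ^n e^(−λΣtᵢ). Here n = 3 and Σtᵢ = 9.8 + 7.6 + 8.7 = 26.1.
Posterior ∝ λ^4e^(−12λ) · λ^3e^(−26.1λ) = λ^7e^(−38.1λ), i.e. Gamma(8, 38.1).
Mode = (a−1)/b = 7/38.1 ≈ 0.1837.

λ̂_MAP = 0.1837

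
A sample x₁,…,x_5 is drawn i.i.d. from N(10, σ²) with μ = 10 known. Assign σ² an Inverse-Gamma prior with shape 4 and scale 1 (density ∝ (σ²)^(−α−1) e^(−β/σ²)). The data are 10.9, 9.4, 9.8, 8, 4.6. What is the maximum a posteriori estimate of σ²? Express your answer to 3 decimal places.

σ̂²_MAP = 2.425

Sum of squared deviations about the known mean: SS = (10.9−10)² + (9.4−10)² + (9.8−10)² + (8−10)² + (4.6−10)² = 34.37.
The Normal likelihood contributes (σ²)^(−n/2) exp(−SS/(2σ²)), so the posterior is Inverse-Gamma(α + n/2, β + SS/2) = Inverse-Gamma(6.5, 18.185).
The mode of Inverse-Gamma(a, b) is b/(a+1) = 18.185/7.5 ≈ 2.425.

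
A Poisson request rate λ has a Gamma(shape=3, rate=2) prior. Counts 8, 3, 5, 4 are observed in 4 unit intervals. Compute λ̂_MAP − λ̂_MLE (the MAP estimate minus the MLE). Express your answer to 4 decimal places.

MAP − MLE = -1.3333

Σxᵢ = 20. Posterior is Gamma(23, 6); MAP = (23−1)/6 = 22/6 ≈ 3.66667.
MLE = x̄ = 20/4 ≈ 5.00000.
Difference = 22/6 − 20/4 = -4/3 ≈ -1.3333.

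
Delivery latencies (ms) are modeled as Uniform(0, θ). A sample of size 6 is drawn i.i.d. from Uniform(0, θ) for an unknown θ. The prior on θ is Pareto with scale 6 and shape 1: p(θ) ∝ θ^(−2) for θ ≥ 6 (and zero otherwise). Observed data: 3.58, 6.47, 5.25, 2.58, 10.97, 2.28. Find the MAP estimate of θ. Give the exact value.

The Uniform(0, θ) likelihood is θ^(−n) for θ ≥ max(xᵢ), zero otherwise. Here max(xᵢ) = 10.97.
Posterior ∝ θ^(−2) · θ^(−6) = θ^(−8) on θ ≥ max(6, 10.97) = 10.97.
This density is strictly decreasing in θ, so the posterior mode lies at the lower boundary of the support.

θ̂_MAP = 10.97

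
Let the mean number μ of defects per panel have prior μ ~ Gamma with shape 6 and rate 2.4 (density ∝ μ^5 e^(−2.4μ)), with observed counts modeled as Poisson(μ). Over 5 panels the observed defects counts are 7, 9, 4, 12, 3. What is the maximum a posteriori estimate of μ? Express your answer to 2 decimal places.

Σxᵢ = 7+9+4+12+3 = 35, with n = 5.
Posterior ∝ μ^5e^(−2.4μ) · μ^35e^(−5μ) = μ^40e^(−7.4μ), i.e. Gamma(shape=41, rate=7.4).
The mode of a Gamma(a, b) with a ≥ 1 (shape–rate) is (a−1)/b = 40/7.4 ≈ 5.41.

μ̂_MAP = 5.41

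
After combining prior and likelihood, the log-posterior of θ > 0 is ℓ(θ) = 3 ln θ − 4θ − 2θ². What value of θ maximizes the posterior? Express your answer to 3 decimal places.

ℓ'(θ) = 3/θ − 4 − 4θ. Setting this to zero and multiplying by θ: 4θ² + 4θ − 3 = 0.
θ = (−4 + √(4² + 4·4·3)) / (2·4) = (−4 + √64) / 8 = (−4 + 8)/8 = 1/2.
ℓ''(θ) = −3/θ² − 4 < 0, confirming a maximum.

θ̂_MAP = 0.500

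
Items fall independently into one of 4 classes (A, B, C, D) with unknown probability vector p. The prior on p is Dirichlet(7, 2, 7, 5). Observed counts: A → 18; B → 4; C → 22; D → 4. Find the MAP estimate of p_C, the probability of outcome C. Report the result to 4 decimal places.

MAP estimate of p_C = 0.4308

The posterior is Dirichlet(αᵢ + nᵢ) = Dirichlet(25, 6, 29, 9).
For a Dirichlet(a₁,…,a_K) with all aᵢ > 1, the mode has j-th component (aⱼ − 1)/(Σaᵢ − K).
Here Σaᵢ = 69 and K = 4, so p_C = (29 − 1)/(69 − 4) = 28/65 ≈ 0.4308.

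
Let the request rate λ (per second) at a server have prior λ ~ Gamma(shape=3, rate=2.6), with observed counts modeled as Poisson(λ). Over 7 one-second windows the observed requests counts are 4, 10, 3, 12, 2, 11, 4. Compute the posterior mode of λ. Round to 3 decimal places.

λ̂_MAP = 5.000

Σxᵢ = 4+10+3+12+2+11+4 = 46, with n = 7.
Posterior ∝ λ^2e^(−2.6λ) · λ^46e^(−7λ) = λ^48e^(−9.6λ), i.e. Gamma(shape=49, rate=9.6).
The mode of a Gamma(a, b) with a ≥ 1 (shape–rate) is (a−1)/b = 48/9.6 ≈ 5.000.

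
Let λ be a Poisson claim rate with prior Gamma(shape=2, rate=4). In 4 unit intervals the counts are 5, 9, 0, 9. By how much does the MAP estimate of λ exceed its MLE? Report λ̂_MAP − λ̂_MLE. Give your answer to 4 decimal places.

MAP − MLE = -2.7500

Σxᵢ = 23. Posterior is Gamma(25, 8); MAP = (25−1)/8 = 24/8 ≈ 3.00000.
MLE = x̄ = 23/4 ≈ 5.75000.
Difference = 24/8 − 23/4 = -11/4 ≈ -2.7500.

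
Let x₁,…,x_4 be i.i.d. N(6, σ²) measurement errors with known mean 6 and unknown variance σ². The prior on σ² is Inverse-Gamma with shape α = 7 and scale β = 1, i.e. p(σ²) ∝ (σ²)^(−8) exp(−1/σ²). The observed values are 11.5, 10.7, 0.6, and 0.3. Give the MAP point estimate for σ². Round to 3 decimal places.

Sum of squared deviations about the known mean: SS = (11.5−6)² + (10.7−6)² + (0.6−6)² + (0.3−6)² = 113.99.
The Normal likelihood contributes (σ²)^(−n/2) exp(−SS/(2σ²)), so the posterior is Inverse-Gamma(α + n/2, β + SS/2) = Inverse-Gamma(9, 57.995).
The mode of Inverse-Gamma(a, b) is b/(a+1) = 57.995/10 ≈ 5.800.

σ̂²_MAP = 5.800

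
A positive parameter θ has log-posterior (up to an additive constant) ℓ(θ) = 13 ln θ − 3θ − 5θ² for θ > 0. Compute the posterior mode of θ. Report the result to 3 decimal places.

θ̂_MAP = 1.000

ℓ'(θ) = 13/θ − 3 − 10θ. Setting this to zero and multiplying by θ: 10θ² + 3θ − 13 = 0.
θ = (−3 + √(3² + 4·10·13)) / (2·10) = (−3 + √529) / 20 = (−3 + 23)/20 = 1.
ℓ''(θ) = −13/θ² − 10 < 0, confirming a maximum.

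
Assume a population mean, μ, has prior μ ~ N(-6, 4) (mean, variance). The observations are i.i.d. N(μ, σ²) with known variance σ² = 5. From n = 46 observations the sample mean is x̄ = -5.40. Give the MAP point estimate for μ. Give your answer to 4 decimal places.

n = 46, x̄ = -5.40.
For a Normal prior and Normal likelihood with known variance, the posterior is Normal; its mode equals its mean, the precision-weighted average.
Prior precision 1/σ₀² = 1/4 = 0.25; data precision n/σ² = 46/5 = 9.2.
μ̂ = (0.25·(-6) + 9.2·(-5.4)) / (0.25 + 9.2) = (-51.18)/9.45 = -1706/315 ≈ -5.4159.

μ̂_MAP = -5.4159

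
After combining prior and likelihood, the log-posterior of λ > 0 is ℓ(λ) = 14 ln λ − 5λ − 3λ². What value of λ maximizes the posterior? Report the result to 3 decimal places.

ℓ'(λ) = 14/λ − 5 − 6λ. Setting this to zero and multiplying by λ: 6λ² + 5λ − 14 = 0.
λ = (−5 + √(5² + 4·6·14)) / (2·6) = (−5 + √361) / 12 = (−5 + 19)/12 = 7/6.
ℓ''(λ) = −14/λ² − 6 < 0, confirming a maximum.

λ̂_MAP = 1.167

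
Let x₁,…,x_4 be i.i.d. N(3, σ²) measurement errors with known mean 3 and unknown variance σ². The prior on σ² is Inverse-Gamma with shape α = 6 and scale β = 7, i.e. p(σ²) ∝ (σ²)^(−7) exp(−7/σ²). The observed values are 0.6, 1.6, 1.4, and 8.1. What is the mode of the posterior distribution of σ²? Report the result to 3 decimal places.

σ̂²_MAP = 2.794

Sum of squared deviations about the known mean: SS = (0.6−3)² + (1.6−3)² + (1.4−3)² + (8.1−3)² = 36.29.
The Normal likelihood contributes (σ²)^(−n/2) exp(−SS/(2σ²)), so the posterior is Inverse-Gamma(α + n/2, β + SS/2) = Inverse-Gamma(8, 25.145).
The mode of Inverse-Gamma(a, b) is b/(a+1) = 25.145/9 ≈ 2.794.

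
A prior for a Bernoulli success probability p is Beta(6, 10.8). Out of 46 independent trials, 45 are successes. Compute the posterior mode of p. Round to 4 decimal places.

Prior: Beta(6, 10.8).
Data: 45 successes in 46 trials. The binomial likelihood contributes p^45(1−p)^1, so the posterior is Beta(6+45, 10.8+1) = Beta(51, 11.8).
For Beta(a, b) with a, b > 1 the mode is (a−1)/(a+b−2) = 50/60.8 ≈ 0.8224.

p̂_MAP = 0.8224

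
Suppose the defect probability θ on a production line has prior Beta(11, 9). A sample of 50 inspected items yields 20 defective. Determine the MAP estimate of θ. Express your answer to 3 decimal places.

Prior: Beta(11, 9).
Data: 20 successes in 50 trials. The binomial likelihood contributes θ^20(1−θ)^30, so the posterior is Beta(11+20, 9+30) = Beta(31, 39).
For Beta(a, b) with a, b > 1 the mode is (a−1)/(a+b−2) = 30/68 ≈ 0.441.

θ̂_MAP = 0.441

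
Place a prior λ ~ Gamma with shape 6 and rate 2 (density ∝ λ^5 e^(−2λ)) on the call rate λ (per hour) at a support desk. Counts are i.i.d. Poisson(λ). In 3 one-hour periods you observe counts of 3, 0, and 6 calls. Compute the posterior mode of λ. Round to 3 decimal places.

λ̂_MAP = 2.800

Σxᵢ = 3+0+6 = 9, with n = 3.
Posterior ∝ λ^5e^(−2λ) · λ^9e^(−3λ) = λ^14e^(−5λ), i.e. Gamma(shape=15, rate=5).
The mode of a Gamma(a, b) with a ≥ 1 (shape–rate) is (a−1)/b = 14/5 ≈ 2.800.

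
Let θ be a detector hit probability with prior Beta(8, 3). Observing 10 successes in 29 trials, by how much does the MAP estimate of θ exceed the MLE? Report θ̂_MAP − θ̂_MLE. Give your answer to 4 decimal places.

MAP − MLE = 0.1025

Posterior is Beta(18, 22); MAP = (18−1)/(40−2) = 17/38 ≈ 0.44737.
MLE ignores the prior: θ̂_MLE = k/n = 10/29 ≈ 0.34483.
Difference = 17/38 − 10/29 = 113/1102 ≈ 0.1025.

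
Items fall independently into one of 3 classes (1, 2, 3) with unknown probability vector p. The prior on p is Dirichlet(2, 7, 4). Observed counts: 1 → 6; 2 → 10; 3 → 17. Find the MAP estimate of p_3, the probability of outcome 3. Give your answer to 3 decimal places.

The posterior is Dirichlet(αᵢ + nᵢ) = Dirichlet(8, 17, 21).
For a Dirichlet(a₁,…,a_K) with all aᵢ > 1, the mode has j-th component (aⱼ − 1)/(Σaᵢ − K).
Here Σaᵢ = 46 and K = 3, so p_3 = (21 − 1)/(46 − 3) = 20/43 ≈ 0.465.

MAP estimate: 0.465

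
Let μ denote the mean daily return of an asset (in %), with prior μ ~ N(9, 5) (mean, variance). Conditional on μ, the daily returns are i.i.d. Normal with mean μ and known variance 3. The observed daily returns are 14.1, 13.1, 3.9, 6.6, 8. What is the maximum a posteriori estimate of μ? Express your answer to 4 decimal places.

n = 5; x̄ = (14.1 + 13.1 + 3.9 + 6.6 + 8)/5 = 45.7/5 = 9.14.
For a Normal prior and Normal likelihood with known variance, the posterior is Normal; its mode equals its mean, the precision-weighted average.
Prior precision 1/σ₀² = 1/5 = 0.2; data precision n/σ² = 5/3.
μ̂ = (0.2·9 + (5/3)·9.14) / (0.2 + 5/3) = (511/30)/(28/15) = 9.1250.

μ̂_MAP = 9.1250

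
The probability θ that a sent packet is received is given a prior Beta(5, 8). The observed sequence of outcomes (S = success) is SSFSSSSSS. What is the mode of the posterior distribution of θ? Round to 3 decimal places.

Prior: Beta(5, 8).
Data: 8 successes in 9 trials (from the sequence). The binomial likelihood contributes θ^8(1−θ)^1, so the posterior is Beta(5+8, 8+1) = Beta(13, 9).
For Beta(a, b) with a, b > 1 the mode is (a−1)/(a+b−2) = 12/20 ≈ 0.600.

θ̂_MAP = 0.600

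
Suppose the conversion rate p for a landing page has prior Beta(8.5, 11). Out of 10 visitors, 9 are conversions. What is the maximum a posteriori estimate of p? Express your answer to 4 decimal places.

Prior: Beta(8.5, 11).
Data: 9 successes in 10 trials. The binomial likelihood contributes p^9(1−p)^1, so the posterior is Beta(8.5+9, 11+1) = Beta(17.5, 12).
For Beta(a, b) with a, b > 1 the mode is (a−1)/(a+b−2) = 16.5/27.5 ≈ 0.6000.

p̂_MAP = 0.6000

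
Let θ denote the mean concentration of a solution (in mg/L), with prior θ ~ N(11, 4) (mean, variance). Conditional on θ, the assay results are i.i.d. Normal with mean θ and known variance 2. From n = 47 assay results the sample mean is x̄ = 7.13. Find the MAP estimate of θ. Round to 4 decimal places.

θ̂_MAP = 7.1707

n = 47, x̄ = 7.13.
For a Normal prior and Normal likelihood with known variance, the posterior is Normal; its mode equals its mean, the precision-weighted average.
Prior precision 1/σ₀² = 1/4 = 0.25; data precision n/σ² = 47/2 = 23.5.
θ̂ = (0.25·11 + 23.5·7.13) / (0.25 + 23.5) = 170.305/23.75 = 34061/4750 ≈ 7.1707.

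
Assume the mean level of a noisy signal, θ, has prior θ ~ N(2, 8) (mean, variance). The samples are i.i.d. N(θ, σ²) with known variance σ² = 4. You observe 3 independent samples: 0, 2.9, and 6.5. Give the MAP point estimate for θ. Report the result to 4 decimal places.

θ̂_MAP = 2.9714

n = 3; x̄ = (0 + 2.9 + 6.5)/3 = 9.4/3 = 47/15 ≈ 3.1333.
For a Normal prior and Normal likelihood with known variance, the posterior is Normal; its mode equals its mean, the precision-weighted average.
Prior precision 1/σ₀² = 1/8 = 0.125; data precision n/σ² = 3/4 = 0.75.
θ̂ = (0.125·2 + 0.75·(47/15)) / (0.125 + 0.75) = 2.6/0.875 = 104/35 ≈ 2.9714.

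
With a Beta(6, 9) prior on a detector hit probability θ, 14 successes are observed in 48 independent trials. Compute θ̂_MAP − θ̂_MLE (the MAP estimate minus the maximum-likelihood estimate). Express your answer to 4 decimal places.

Posterior is Beta(20, 43); MAP = (20−1)/(63−2) = 19/61 ≈ 0.31148.
MLE ignores the prior: θ̂_MLE = k/n = 14/48 ≈ 0.29167.
Difference = 19/61 − 14/48 = 29/1464 ≈ 0.0198.

MAP − MLE = 0.0198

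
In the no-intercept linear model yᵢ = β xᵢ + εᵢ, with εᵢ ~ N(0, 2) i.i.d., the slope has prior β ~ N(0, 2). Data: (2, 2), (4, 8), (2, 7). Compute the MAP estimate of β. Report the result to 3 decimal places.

log p(β | y) = −Σ(yᵢ − βxᵢ)²/(2·2) − β²/(2·2) + const.
Setting the derivative to zero: Σxᵢ(yᵢ − βxᵢ)/2 − β/2 = 0, so β = Σxᵢyᵢ / (Σxᵢ² + σ²/τ²).
Σxᵢyᵢ = 2·2 + 4·8 + 2·7 = 50; Σxᵢ² = 24; σ²/τ² = 1.
β̂_MAP = 50 / (24 + 1) = 50/25 ≈ 2.000.

β̂_MAP = 2.000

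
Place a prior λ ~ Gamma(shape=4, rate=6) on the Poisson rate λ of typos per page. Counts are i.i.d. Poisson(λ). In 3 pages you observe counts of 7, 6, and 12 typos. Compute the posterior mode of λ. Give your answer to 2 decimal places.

λ̂_MAP = 3.11

Σxᵢ = 7+6+12 = 25, with n = 3.
Posterior ∝ λ^3e^(−6λ) · λ^25e^(−3λ) = λ^28e^(−9λ), i.e. Gamma(shape=29, rate=9).
The mode of a Gamma(a, b) with a ≥ 1 (shape–rate) is (a−1)/b = 28/9 ≈ 3.11.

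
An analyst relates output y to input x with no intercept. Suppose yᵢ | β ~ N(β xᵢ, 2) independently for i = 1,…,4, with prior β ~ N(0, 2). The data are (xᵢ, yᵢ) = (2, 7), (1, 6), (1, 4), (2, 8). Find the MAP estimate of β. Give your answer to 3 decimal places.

β̂_MAP = 3.636

log p(β | y) = −Σ(yᵢ − βxᵢ)²/(2·2) − β²/(2·2) + const.
Setting the derivative to zero: Σxᵢ(yᵢ − βxᵢ)/2 − β/2 = 0, so β = Σxᵢyᵢ / (Σxᵢ² + σ²/τ²).
Σxᵢyᵢ = 2·7 + 1·6 + 1·4 + 2·8 = 40; Σxᵢ² = 10; σ²/τ² = 1.
β̂_MAP = 40 / (10 + 1) = 40/11 ≈ 3.636.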